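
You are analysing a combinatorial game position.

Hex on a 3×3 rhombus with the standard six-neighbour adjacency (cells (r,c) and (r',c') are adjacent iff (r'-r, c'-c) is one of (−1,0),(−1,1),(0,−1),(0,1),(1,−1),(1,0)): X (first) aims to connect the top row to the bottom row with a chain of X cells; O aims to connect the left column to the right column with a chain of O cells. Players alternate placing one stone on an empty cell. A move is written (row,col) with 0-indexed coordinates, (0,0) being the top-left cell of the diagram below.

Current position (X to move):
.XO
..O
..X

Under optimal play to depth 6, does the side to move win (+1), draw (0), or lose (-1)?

value(.XO/..O/..X, X) = +1

[.XO/..O/..X] X move#1: (0,0):-1/XXO/..O/..X, (1,0):-1/.XO/X.O/..X, (1,1):+1/.XO/.XO/..X*, (2,0):+1/.XO/..O/X.X, (2,1):-1/.XO/..O/.XX
[.XO/.XO/..X] O move#2: (0,0):-1/OXO/.XO/..X*, (1,0):-1/.XO/OXO/..X, (2,0):-1/.XO/.XO/O.X, (2,1):-1/.XO/.XO/.OX
[OXO/.XO/..X] X move#3: (1,0):+1/OXO/XXO/..X*, (2,0):+1/OXO/.XO/X.X, (2,1):+1/OXO/.XO/.XX
[OXO/XXO/..X] O move#4: (2,0):-1/OXO/XXO/O.X*, (2,1):-1/OXO/XXO/.OX
[OXO/XXO/O.X] X move#5: (2,1):+1/OXO/XXO/OXX*
[OXO/XXO/OXX] end (terminal -1, O#6); searched .XO/..O/..X to 6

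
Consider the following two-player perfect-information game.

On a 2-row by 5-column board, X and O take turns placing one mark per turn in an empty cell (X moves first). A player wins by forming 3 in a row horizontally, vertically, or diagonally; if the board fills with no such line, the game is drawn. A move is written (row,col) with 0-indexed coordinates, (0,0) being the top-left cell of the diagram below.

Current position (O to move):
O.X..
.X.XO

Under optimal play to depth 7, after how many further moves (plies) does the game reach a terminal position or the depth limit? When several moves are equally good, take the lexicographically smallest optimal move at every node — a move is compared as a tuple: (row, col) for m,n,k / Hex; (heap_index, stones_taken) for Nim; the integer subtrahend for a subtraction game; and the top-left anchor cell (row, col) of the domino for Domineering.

p1 O@[O.X../.X.XO]: (0,1)[OOX../.X.XO]-1* (0,3)[O.XO./.X.XO]-1 (0,4)[O.X.O/.X.XO]-1 (1,0)[O.X../OX.XO]-1 (1,2)[O.X../.XOXO]-1
p2 X@[OOX../.X.XO]: (0,3)[OOXX./.X.XO]+1* (0,4)[OOX.X/.X.XO]+1 (1,0)[OOX../XX.XO]+0 (1,2)[OOX../.XXXO]+1
p3 O@[OOXX./.X.XO]: (0,4)[OOXXO/.X.XO]-1* (1,0)[OOXX./OX.XO]-1 (1,2)[OOXX./.XOXO]-1
p4 X@[OOXXO/.X.XO]: (1,0)[OOXXO/XX.XO]+0 (1,2)[OOXXO/.XXXO]+1*
p5 O@[OOXXO/.XXXO] terminal -1; root [O.X../.X.XO] d7

PV length from [O.X../.X.XO]: 4 plies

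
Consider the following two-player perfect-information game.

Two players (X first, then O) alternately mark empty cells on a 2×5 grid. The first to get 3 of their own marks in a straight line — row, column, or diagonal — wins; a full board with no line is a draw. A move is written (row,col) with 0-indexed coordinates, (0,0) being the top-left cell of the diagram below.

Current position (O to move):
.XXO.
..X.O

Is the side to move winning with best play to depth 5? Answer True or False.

O winning at [.XXO./..X.O]: False

ply 1, O at .XXO./..X.O | (0,0)=-1→OXXO./..X.O*; (0,4)=-1→.XXOO/..X.O; (1,0)=-1→.XXO./O.X.O; (1,1)=-1→.XXO./.OX.O; (1,3)=-1→.XXO./..XOO
ply 2, X at OXXO./..X.O | (0,4)=+0→OXXOX/..X.O; (1,0)=+0→OXXO./X.X.O; (1,1)=+1→OXXO./.XX.O*; (1,3)=+0→OXXO./..XXO
ply 3, O at OXXO./.XX.O | (0,4)=-1→OXXOO/.XX.O*; (1,0)=-1→OXXO./OXX.O; (1,3)=-1→OXXO./.XXOO
ply 4, X at OXXOO/.XX.O | (1,0)=+1→OXXOO/XXX.O*; (1,3)=+1→OXXOO/.XXXO
ply 5: OXXOO/XXX.O is terminal -1 (O); from .XXO./..X.O depth 5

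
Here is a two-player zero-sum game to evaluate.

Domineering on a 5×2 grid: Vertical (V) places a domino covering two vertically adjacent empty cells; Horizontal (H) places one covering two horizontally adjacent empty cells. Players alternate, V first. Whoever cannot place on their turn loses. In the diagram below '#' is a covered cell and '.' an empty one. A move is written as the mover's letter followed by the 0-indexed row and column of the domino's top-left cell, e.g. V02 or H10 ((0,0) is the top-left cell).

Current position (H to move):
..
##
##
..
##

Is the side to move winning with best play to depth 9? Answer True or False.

ply 1, H at ../##/##/../## | H00=+1→##/##/##/../##*; H30=+1→../##/##/##/##
ply 2: ##/##/##/../## is terminal -1 (V); from ../##/##/../## depth 9

H winning at [../##/##/../##]: True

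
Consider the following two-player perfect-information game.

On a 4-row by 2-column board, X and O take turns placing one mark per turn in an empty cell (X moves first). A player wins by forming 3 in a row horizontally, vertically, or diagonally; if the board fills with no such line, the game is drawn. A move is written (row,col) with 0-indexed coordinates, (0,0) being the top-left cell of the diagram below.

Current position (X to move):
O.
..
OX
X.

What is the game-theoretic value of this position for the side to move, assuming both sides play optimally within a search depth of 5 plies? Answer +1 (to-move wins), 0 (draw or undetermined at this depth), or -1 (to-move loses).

value(O./../OX/X., X) = 0

p1 X@[O./../OX/X.]: (0,1)[OX/../OX/X.]-1 (1,0)[O./X./OX/X.]+0* (1,1)[O./.X/OX/X.]-1 (3,1)[O./../OX/XX]-1
p2 O@[O./X./OX/X.]: (0,1)[OO/X./OX/X.]+0* (1,1)[O./XO/OX/X.]+0 (3,1)[O./X./OX/XO]+0
p3 X@[OO/X./OX/X.]: (1,1)[OO/XX/OX/X.]+0* (3,1)[OO/X./OX/XX]+0
p4 O@[OO/XX/OX/X.]: (3,1)[OO/XX/OX/XO]+0*
p5 X@[OO/XX/OX/XO] terminal +0; root [O./../OX/X.] d5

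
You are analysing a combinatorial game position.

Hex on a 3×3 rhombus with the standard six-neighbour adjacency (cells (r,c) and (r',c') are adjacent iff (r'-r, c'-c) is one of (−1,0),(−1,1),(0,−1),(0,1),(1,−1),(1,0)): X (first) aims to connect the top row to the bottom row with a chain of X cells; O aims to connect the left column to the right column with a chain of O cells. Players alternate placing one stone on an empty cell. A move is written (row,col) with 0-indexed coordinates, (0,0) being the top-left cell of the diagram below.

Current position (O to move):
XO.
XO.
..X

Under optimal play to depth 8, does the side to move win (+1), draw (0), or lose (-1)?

value(XO./XO./..X, O) = +1

p1 O@[XO./XO./..X]: (0,2)[XOO/XO./..X]-1 (1,2)[XO./XOO/..X]-1 (2,0)[XO./XO./O.X]+1* (2,1)[XO./XO./.OX]-1
p2 X@[XO./XO./O.X]: (0,2)[XOX/XO./O.X]-1* (1,2)[XO./XOX/O.X]-1 (2,1)[XO./XO./OXX]-1
p3 O@[XOX/XO./O.X]: (1,2)[XOX/XOO/O.X]+1* (2,1)[XOX/XO./OOX]-1
p4 X@[XOX/XOO/O.X] terminal -1; root [XO./XO./..X] d8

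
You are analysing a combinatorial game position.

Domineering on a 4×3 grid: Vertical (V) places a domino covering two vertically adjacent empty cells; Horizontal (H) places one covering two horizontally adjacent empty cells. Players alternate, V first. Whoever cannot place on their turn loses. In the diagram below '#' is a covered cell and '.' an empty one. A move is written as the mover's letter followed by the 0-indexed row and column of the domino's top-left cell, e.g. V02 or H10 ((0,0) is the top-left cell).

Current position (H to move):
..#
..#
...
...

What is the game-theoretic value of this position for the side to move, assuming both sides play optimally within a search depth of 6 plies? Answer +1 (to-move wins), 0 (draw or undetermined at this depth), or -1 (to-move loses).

p1 H@[..#/..#/.../...]: H00[###/..#/.../...]-1* H10[..#/###/.../...]-1 H20[..#/..#/##./...]-1 H21[..#/..#/.##/...]-1 H30[..#/..#/.../##.]-1 H31[..#/..#/.../.##]-1
p2 V@[###/..#/.../...]: V10[###/#.#/#../...]-1 V11[###/.##/.#./...]+1* V20[###/..#/#../#..]-1 V21[###/..#/.#./.#.]+1 V22[###/..#/..#/..#]-1
p3 H@[###/.##/.#./...]: H30[###/.##/.#./##.]-1* H31[###/.##/.#./.##]-1
p4 V@[###/.##/.#./##.]: V10[###/###/##./##.]+1* V22[###/.##/.##/###]+1
p5 H@[###/###/##./##.] terminal -1; root [..#/..#/.../...] d6

value(..#/..#/.../..., H) = -1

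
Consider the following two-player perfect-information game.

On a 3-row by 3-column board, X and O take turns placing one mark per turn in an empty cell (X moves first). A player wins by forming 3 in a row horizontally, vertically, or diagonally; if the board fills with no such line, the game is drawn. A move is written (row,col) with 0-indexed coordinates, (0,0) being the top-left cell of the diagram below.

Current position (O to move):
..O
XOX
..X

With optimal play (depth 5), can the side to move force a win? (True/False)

[..O/XOX/..X] O move#1: (0,0):+1/O.O/XOX/..X*, (0,1):+1/.OO/XOX/..X, (2,0):+1/..O/XOX/O.X, (2,1):+1/..O/XOX/.OX
[O.O/XOX/..X] X move#2: (0,1):-1/OXO/XOX/..X*, (2,0):-1/O.O/XOX/X.X, (2,1):-1/O.O/XOX/.XX
[OXO/XOX/..X] O move#3: (2,0):+1/OXO/XOX/O.X*, (2,1):+0/OXO/XOX/.OX
[OXO/XOX/O.X] end (terminal -1, X#4); searched ..O/XOX/..X to 5

O winning at [..O/XOX/..X]: True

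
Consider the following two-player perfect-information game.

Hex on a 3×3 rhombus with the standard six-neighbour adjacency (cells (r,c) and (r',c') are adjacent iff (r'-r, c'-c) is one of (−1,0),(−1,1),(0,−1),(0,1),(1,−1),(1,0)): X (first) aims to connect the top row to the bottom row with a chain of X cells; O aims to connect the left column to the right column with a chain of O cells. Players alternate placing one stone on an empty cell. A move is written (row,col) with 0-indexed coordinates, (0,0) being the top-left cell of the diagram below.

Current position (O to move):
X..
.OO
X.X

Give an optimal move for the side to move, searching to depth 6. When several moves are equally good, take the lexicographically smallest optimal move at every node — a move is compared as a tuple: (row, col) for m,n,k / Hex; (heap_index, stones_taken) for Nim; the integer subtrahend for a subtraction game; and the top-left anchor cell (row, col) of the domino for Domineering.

ply 1, O at X../.OO/X.X | (0,1)=-1→XO./.OO/X.X; (0,2)=-1→X.O/.OO/X.X; (1,0)=+1→X../OOO/X.X*; (2,1)=-1→X../.OO/XOX
ply 2: X../OOO/X.X is terminal -1 (X); from X../.OO/X.X depth 6

O's best at [X../.OO/X.X]: (1,0)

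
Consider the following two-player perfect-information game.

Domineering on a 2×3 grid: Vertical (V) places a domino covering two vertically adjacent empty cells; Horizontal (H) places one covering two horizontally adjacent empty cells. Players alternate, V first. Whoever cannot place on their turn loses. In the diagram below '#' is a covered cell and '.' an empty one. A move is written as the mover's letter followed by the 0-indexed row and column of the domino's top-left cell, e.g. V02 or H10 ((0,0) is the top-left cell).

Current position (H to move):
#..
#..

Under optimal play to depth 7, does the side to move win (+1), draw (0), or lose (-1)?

value(#../#.., H) = +1

ply 1, H at #../#.. | H01=+1→###/#..*; H11=+1→#../###
ply 2: ###/#.. is terminal -1 (V); from #../#.. depth 7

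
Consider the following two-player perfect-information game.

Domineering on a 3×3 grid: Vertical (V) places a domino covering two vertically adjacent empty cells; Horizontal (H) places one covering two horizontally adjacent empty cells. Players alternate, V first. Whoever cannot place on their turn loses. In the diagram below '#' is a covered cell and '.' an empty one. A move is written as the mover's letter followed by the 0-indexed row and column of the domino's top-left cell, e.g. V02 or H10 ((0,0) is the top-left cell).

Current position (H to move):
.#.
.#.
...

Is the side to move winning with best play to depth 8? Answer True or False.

H winning at [.#./.#./...]: False

p1 H@[.#./.#./...]: H20[.#./.#./##.]-1* H21[.#./.#./.##]-1
p2 V@[.#./.#./##.]: V00[##./##./##.]+1* V02[.##/.##/##.]+1 V12[.#./.##/###]+1
p3 H@[##./##./##.] terminal -1; root [.#./.#./...] d8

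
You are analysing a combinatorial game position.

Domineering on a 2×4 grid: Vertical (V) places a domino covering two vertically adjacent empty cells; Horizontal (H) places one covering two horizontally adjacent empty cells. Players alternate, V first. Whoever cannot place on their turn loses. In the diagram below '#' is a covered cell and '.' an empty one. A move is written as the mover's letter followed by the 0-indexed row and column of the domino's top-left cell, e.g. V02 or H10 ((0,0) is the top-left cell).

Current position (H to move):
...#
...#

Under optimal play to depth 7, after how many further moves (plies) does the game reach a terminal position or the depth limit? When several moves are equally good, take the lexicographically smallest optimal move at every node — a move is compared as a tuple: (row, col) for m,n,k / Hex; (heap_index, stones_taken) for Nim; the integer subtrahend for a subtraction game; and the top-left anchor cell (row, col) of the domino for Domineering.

PV length from [...#/...#]: 3 plies

p1 H@[...#/...#]: H00[##.#/...#]+1* H01[.###/...#]+1 H10[...#/##.#]+1 H11[...#/.###]+1
p2 V@[##.#/...#]: V02[####/..##]-1*
p3 H@[####/..##]: H10[####/####]+1*
p4 V@[####/####] terminal -1; root [...#/...#] d7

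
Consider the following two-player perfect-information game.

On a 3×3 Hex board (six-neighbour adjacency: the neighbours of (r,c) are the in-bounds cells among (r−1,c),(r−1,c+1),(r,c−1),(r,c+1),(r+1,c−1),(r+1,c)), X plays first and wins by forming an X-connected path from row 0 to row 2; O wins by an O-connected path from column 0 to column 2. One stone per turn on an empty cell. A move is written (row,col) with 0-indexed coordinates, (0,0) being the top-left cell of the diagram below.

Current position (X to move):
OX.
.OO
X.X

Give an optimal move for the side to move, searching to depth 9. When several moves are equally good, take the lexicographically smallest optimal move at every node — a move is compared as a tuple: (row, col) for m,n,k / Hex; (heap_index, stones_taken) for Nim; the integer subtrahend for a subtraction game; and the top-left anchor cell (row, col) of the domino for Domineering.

[OX./.OO/X.X] X move#1: (0,2):-1/OXX/.OO/X.X, (1,0):+1/OX./XOO/X.X*, (2,1):-1/OX./.OO/XXX
[OX./XOO/X.X] end (terminal -1, O#2); searched OX./.OO/X.X to 9

X's best at [OX./.OO/X.X]: (1,0)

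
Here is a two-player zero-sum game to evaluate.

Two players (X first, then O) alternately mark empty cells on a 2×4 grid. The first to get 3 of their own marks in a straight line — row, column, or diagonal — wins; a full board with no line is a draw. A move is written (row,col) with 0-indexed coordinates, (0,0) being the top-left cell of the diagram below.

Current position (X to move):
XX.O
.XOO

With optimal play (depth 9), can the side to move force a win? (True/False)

[XX.O/.XOO] X move#1: (0,2):+1/XXXO/.XOO*, (1,0):+0/XX.O/XXOO
[XXXO/.XOO] end (terminal -1, O#2); searched XX.O/.XOO to 9

X winning at [XX.O/.XOO]: True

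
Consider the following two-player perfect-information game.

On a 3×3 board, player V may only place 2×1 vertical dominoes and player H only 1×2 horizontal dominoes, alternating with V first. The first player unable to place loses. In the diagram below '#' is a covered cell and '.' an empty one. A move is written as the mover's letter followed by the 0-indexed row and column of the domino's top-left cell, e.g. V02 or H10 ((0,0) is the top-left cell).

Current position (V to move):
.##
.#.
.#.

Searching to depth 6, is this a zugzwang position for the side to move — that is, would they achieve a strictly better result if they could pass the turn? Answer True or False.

zugzwang(.##/.#./.#., V) = False

[.##/.#./.#.] V move#1: V00:+1/###/##./.#.*, V10:+1/.##/##./##., V12:+1/.##/.##/.##
[###/##./.#.] end (terminal -1, H#2); searched .##/.#./.#. to 6
suppose V passes — search the same position with H to move:
pass> [.##/.#./.#.] end (terminal -1, H#1); searched .##/.#./.#. to 6
for V: play +1, pass +1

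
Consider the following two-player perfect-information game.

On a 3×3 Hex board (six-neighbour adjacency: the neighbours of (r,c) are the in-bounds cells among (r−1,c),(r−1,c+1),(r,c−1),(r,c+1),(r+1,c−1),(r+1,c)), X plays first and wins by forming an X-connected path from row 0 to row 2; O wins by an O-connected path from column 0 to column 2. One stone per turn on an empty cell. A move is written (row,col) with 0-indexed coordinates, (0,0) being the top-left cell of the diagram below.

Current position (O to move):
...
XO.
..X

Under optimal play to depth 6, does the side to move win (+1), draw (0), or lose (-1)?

p1 O@[.../XO./..X]: (0,0)[O../XO./..X]+1* (0,1)[.O./XO./..X]+1 (0,2)[..O/XO./..X]-1 (1,2)[.../XOO/..X]-1 (2,0)[.../XO./O.X]+1 (2,1)[.../XO./.OX]-1
p2 X@[O../XO./..X]: (0,1)[OX./XO./..X]-1* (0,2)[O.X/XO./..X]-1 (1,2)[O../XOX/..X]-1 (2,0)[O../XO./X.X]-1 (2,1)[O../XO./.XX]-1
p3 O@[OX./XO./..X]: (0,2)[OXO/XO./..X]-1 (1,2)[OX./XOO/..X]-1 (2,0)[OX./XO./O.X]+1* (2,1)[OX./XO./.OX]-1
p4 X@[OX./XO./O.X]: (0,2)[OXX/XO./O.X]-1* (1,2)[OX./XOX/O.X]-1 (2,1)[OX./XO./OXX]-1
p5 O@[OXX/XO./O.X]: (1,2)[OXX/XOO/O.X]+1* (2,1)[OXX/XO./OOX]-1
p6 X@[OXX/XOO/O.X] terminal -1; root [.../XO./..X] d6

value(.../XO./..X, O) = +1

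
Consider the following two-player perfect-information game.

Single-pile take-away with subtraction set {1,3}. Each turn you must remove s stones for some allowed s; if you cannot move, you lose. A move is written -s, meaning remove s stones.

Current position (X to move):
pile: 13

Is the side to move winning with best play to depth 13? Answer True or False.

X winning at [13]: True

ply 1, X at 13 | -1=+1→12*; -3=+1→10
ply 2, O at 12 | -1=-1→11*; -3=-1→9
ply 3, X at 11 | -1=+1→10*; -3=+1→8
ply 4, O at 10 | -1=-1→9*; -3=-1→7
ply 5, X at 9 | -1=+1→8*; -3=+1→6
ply 6, O at 8 | -1=-1→7*; -3=-1→5
ply 7, X at 7 | -1=+1→6*; -3=+1→4
ply 8, O at 6 | -1=-1→5*; -3=-1→3
ply 9, X at 5 | -1=+1→4*; -3=+1→2
ply 10, O at 4 | -1=-1→3*; -3=-1→1
ply 11, X at 3 | -1=+1→2*; -3=+1→0
ply 12, O at 2 | -1=-1→1*
ply 13, X at 1 | -1=+1→0*
ply 14: 0 is terminal -1 (O); from 13 depth 13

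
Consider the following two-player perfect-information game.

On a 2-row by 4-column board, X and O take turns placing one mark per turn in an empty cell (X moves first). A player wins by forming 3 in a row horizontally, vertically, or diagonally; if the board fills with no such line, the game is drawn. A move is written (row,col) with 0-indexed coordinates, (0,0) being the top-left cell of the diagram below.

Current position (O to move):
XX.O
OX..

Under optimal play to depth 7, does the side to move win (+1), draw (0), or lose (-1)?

value(XX.O/OX.., O) = 0

[XX.O/OX..] O move#1: (0,2):+0/XXOO/OX..*, (1,2):-1/XX.O/OXO., (1,3):-1/XX.O/OX.O
[XXOO/OX..] X move#2: (1,2):+0/XXOO/OXX.*, (1,3):+0/XXOO/OX.X
[XXOO/OXX.] O move#3: (1,3):+0/XXOO/OXXO*
[XXOO/OXXO] end (terminal +0, X#4); searched XX.O/OX.. to 7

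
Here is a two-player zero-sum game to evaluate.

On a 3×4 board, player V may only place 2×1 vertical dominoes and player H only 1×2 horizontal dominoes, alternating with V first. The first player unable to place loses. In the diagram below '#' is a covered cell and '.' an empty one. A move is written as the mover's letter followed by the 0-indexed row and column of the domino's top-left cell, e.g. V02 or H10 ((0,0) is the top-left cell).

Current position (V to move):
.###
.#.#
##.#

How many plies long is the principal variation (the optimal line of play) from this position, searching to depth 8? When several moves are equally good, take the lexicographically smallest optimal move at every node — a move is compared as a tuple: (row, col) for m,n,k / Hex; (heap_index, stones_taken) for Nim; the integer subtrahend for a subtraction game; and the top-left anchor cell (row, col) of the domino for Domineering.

p1 V@[.###/.#.#/##.#]: V00[####/##.#/##.#]+1* V12[.###/.###/####]+1
p2 H@[####/##.#/##.#] terminal -1; root [.###/.#.#/##.#] d8

PV length from [.###/.#.#/##.#]: 1 ply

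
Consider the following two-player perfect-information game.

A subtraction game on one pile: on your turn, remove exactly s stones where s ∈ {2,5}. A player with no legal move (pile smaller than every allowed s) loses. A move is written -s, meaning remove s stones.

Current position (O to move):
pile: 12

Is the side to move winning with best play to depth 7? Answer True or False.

O winning at [12]: True

p1 O@[12]: -2[10]-1 -5[7]+1*
p2 X@[7]: -2[5]-1* -5[2]-1
p3 O@[5]: -2[3]-1 -5[0]+1*
p4 X@[0] terminal -1; root [12] d7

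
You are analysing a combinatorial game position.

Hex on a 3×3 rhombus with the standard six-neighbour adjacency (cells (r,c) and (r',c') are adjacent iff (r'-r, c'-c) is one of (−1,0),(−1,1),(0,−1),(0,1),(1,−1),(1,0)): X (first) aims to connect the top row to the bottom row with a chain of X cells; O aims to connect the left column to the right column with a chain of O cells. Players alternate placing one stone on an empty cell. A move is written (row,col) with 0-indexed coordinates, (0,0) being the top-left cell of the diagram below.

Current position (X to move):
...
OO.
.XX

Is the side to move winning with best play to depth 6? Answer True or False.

X winning at [.../OO./.XX]: False

ply 1, X at .../OO./.XX | (0,0)=-1→X../OO./.XX*; (0,1)=-1→.X./OO./.XX; (0,2)=-1→..X/OO./.XX; (1,2)=-1→.../OOX/.XX; (2,0)=-1→.../OO./XXX
ply 2, O at X../OO./.XX | (0,1)=+1→XO./OO./.XX*; (0,2)=+1→X.O/OO./.XX; (1,2)=+1→X../OOO/.XX; (2,0)=+1→X../OO./OXX
ply 3, X at XO./OO./.XX | (0,2)=-1→XOX/OO./.XX*; (1,2)=-1→XO./OOX/.XX; (2,0)=-1→XO./OO./XXX
ply 4, O at XOX/OO./.XX | (1,2)=+1→XOX/OOO/.XX*; (2,0)=-1→XOX/OO./OXX
ply 5: XOX/OOO/.XX is terminal -1 (X); from .../OO./.XX depth 6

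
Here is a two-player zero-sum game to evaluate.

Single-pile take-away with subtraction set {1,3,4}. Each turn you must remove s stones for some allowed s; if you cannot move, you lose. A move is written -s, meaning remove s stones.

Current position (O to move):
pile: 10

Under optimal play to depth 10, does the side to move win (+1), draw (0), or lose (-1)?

value(10, O) = +1

[10] O move#1: -1:+1/9*, -3:+1/7, -4:-1/6
[9] X move#2: -1:-1/8*, -3:-1/6, -4:-1/5
[8] O move#3: -1:+1/7*, -3:-1/5, -4:-1/4
[7] X move#4: -1:-1/6*, -3:-1/4, -4:-1/3
[6] O move#5: -1:-1/5, -3:-1/3, -4:+1/2*
[2] X move#6: -1:-1/1*
[1] O move#7: -1:+1/0*
[0] end (terminal -1, X#8); searched 10 to 10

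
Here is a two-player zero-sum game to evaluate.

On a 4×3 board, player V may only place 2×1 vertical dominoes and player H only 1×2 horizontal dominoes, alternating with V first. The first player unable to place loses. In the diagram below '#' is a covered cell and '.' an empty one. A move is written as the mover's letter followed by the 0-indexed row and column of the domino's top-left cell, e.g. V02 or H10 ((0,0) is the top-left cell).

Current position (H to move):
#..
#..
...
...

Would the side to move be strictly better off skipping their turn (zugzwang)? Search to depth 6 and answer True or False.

zugzwang(#../#../.../..., H) = False

ply 1, H at #../#../.../... | H01=-1→###/#../.../...*; H11=-1→#../###/.../...; H20=-1→#../#../##./...; H21=-1→#../#../.##/...; H30=-1→#../#../.../##.; H31=-1→#../#../.../.##
ply 2, V at ###/#../.../... | V11=+1→###/##./.#./...*; V12=-1→###/#.#/..#/...; V20=-1→###/#../#../#..; V21=+1→###/#../.#./.#.; V22=-1→###/#../..#/..#
ply 3, H at ###/##./.#./... | H30=-1→###/##./.#./##.*; H31=-1→###/##./.#./.##
ply 4, V at ###/##./.#./##. | V12=+1→###/###/.##/##.*; V22=+1→###/##./.##/###
ply 5: ###/###/.##/##. is terminal -1 (H); from #../#../.../... depth 6
pass branch (V moves first from the same position):
  | ply 1, V at #../#../.../... | V01=+1→##./##./.../...*; V02=+1→#.#/#.#/.../...; V11=+1→#../##./.#./...; V12=-1→#../#.#/..#/...; V20=+1→#../#../#../#..; V21=+1→#../#../.#./.#.; V22=+1→#../#../..#/..#
  | ply 2, H at ##./##./.../... | H20=-1→##./##./##./...*; H21=-1→##./##./.##/...; H30=-1→##./##./.../##.; H31=-1→##./##./.../.##
  | ply 3, V at ##./##./##./... | V02=-1→###/###/##./...; V12=-1→##./###/###/...; V22=+1→##./##./###/..#*
  | ply 4, H at ##./##./###/..# | H30=-1→##./##./###/###*
  | ply 5, V at ##./##./###/### | V02=+1→###/###/###/###*
  | ply 6: ###/###/###/### is terminal -1 (H); from #../#../.../... depth 6
H moving scores -1; H passing scores -1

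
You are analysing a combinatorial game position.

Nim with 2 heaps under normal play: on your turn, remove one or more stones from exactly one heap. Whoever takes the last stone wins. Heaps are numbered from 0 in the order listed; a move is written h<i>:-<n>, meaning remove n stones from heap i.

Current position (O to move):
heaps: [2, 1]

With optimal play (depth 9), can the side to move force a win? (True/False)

p1 O@[(2,1)]: h0:-1[(1,1)]+1* h0:-2[(0,1)]-1 h1:-1[(2,0)]-1
p2 X@[(1,1)]: h0:-1[(0,1)]-1* h1:-1[(1,0)]-1
p3 O@[(0,1)]: h1:-1[(0,0)]+1*
p4 X@[(0,0)] terminal -1; root [(2,1)] d9

O winning at [(2,1)]: True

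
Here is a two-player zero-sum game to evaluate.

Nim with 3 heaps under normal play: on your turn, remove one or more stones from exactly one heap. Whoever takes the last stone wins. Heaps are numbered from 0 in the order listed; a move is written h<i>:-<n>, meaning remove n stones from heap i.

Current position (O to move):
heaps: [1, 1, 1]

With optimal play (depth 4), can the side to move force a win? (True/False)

p1 O@[(1,1,1)]: h0:-1[(0,1,1)]+1* h1:-1[(1,0,1)]+1 h2:-1[(1,1,0)]+1
p2 X@[(0,1,1)]: h1:-1[(0,0,1)]-1* h2:-1[(0,1,0)]-1
p3 O@[(0,0,1)]: h2:-1[(0,0,0)]+1*
p4 X@[(0,0,0)] terminal -1; root [(1,1,1)] d4

O winning at [(1,1,1)]: True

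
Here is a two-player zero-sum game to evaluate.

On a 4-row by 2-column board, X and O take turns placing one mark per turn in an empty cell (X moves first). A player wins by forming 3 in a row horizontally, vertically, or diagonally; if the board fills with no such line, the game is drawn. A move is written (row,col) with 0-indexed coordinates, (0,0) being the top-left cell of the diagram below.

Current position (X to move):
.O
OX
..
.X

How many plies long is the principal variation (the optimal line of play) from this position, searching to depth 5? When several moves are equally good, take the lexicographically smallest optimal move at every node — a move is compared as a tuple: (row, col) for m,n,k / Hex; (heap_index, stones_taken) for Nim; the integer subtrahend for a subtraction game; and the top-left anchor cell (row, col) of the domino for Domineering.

p1 X@[.O/OX/../.X]: (0,0)[XO/OX/../.X]+0 (2,0)[.O/OX/X./.X]+0 (2,1)[.O/OX/.X/.X]+1* (3,0)[.O/OX/../XX]+0
p2 O@[.O/OX/.X/.X] terminal -1; root [.O/OX/../.X] d5

PV length from [.O/OX/../.X]: 1 ply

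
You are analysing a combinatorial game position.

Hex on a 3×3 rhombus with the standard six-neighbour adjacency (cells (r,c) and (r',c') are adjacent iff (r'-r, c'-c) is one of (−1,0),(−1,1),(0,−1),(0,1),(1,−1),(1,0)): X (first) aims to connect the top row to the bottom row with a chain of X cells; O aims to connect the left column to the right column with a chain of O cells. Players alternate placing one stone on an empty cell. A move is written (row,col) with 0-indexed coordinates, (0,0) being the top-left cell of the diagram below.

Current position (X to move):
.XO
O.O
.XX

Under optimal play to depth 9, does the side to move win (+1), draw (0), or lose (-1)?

ply 1, X at .XO/O.O/.XX | (0,0)=-1→XXO/O.O/.XX; (1,1)=+1→.XO/OXO/.XX*; (2,0)=-1→.XO/O.O/XXX
ply 2: .XO/OXO/.XX is terminal -1 (O); from .XO/O.O/.XX depth 9

value(.XO/O.O/.XX, X) = +1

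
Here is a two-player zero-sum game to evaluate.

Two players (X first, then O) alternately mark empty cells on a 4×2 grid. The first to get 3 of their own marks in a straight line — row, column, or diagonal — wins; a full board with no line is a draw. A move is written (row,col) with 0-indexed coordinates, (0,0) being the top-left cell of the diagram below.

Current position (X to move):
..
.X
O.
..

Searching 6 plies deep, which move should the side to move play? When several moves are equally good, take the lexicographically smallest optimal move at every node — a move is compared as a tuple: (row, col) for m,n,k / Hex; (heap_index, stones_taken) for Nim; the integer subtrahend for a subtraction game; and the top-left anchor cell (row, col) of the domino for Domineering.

X's best at [../.X/O./..]: (2,1)

p1 X@[../.X/O./..]: (0,0)[X./.X/O./..]+0 (0,1)[.X/.X/O./..]+0 (1,0)[../XX/O./..]+0 (2,1)[../.X/OX/..]+1* (3,0)[../.X/O./X.]+0 (3,1)[../.X/O./.X]+0
p2 O@[../.X/OX/..]: (0,0)[O./.X/OX/..]-1* (0,1)[.O/.X/OX/..]-1 (1,0)[../OX/OX/..]-1 (3,0)[../.X/OX/O.]-1 (3,1)[../.X/OX/.O]-1
p3 X@[O./.X/OX/..]: (0,1)[OX/.X/OX/..]+1* (1,0)[O./XX/OX/..]+1 (3,0)[O./.X/OX/X.]-1 (3,1)[O./.X/OX/.X]+1
p4 O@[OX/.X/OX/..] terminal -1; root [../.X/O./..] d6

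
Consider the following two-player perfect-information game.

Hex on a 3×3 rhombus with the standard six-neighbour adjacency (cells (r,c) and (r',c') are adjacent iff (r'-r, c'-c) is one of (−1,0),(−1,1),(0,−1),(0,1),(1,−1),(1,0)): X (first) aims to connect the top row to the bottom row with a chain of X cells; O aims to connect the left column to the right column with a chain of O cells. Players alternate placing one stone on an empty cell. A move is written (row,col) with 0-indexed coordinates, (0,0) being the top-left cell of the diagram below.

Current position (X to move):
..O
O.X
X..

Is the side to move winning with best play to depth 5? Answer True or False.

X winning at [..O/O.X/X..]: False

ply 1, X at ..O/O.X/X.. | (0,0)=-1→X.O/O.X/X..*; (0,1)=-1→.XO/O.X/X..; (1,1)=-1→..O/OXX/X..; (2,1)=-1→..O/O.X/XX.; (2,2)=-1→..O/O.X/X.X
ply 2, O at X.O/O.X/X.. | (0,1)=+1→XOO/O.X/X..*; (1,1)=+1→X.O/OOX/X..; (2,1)=+1→X.O/O.X/XO.; (2,2)=+1→X.O/O.X/X.O
ply 3: XOO/O.X/X.. is terminal -1 (X); from ..O/O.X/X.. depth 5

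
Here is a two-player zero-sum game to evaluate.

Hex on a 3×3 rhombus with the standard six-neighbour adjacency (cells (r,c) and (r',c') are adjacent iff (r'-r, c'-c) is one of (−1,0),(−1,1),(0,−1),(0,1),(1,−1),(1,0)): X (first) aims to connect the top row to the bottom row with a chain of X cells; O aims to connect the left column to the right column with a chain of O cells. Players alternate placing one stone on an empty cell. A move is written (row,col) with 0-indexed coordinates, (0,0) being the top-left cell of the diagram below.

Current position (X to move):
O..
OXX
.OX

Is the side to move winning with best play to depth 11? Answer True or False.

[O../OXX/.OX] X move#1: (0,1):+1/OX./OXX/.OX*, (0,2):+1/O.X/OXX/.OX, (2,0):+1/O../OXX/XOX
[OX./OXX/.OX] end (terminal -1, O#2); searched O../OXX/.OX to 11

X winning at [O../OXX/.OX]: True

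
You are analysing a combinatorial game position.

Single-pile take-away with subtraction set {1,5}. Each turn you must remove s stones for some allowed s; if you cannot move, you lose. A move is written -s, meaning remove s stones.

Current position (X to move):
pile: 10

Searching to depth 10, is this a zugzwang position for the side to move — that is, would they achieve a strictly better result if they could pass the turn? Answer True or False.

zugzwang(10, X) = True

ply 1, X at 10 | -1=-1→9*; -5=-1→5
ply 2, O at 9 | -1=+1→8*; -5=+1→4
ply 3, X at 8 | -1=-1→7*; -5=-1→3
ply 4, O at 7 | -1=+1→6*; -5=+1→2
ply 5, X at 6 | -1=-1→5*; -5=-1→1
ply 6, O at 5 | -1=+1→4*; -5=+1→0
ply 7, X at 4 | -1=-1→3*
ply 8, O at 3 | -1=+1→2*
ply 9, X at 2 | -1=-1→1*
ply 10, O at 1 | -1=+1→0*
ply 11: 0 is terminal -1 (X); from 10 depth 10
pass branch (O moves first from the same position):
  | ply 1, O at 10 | -1=-1→9*; -5=-1→5
  | ply 2, X at 9 | -1=+1→8*; -5=+1→4
  | ply 3, O at 8 | -1=-1→7*; -5=-1→3
  | ply 4, X at 7 | -1=+1→6*; -5=+1→2
  | ply 5, O at 6 | -1=-1→5*; -5=-1→1
  | ply 6, X at 5 | -1=+1→4*; -5=+1→0
  | ply 7, O at 4 | -1=-1→3*
  | ply 8, X at 3 | -1=+1→2*
  | ply 9, O at 2 | -1=-1→1*
  | ply 10, X at 1 | -1=+1→0*
  | ply 11: 0 is terminal -1 (O); from 10 depth 10
X moving scores -1; X passing scores +1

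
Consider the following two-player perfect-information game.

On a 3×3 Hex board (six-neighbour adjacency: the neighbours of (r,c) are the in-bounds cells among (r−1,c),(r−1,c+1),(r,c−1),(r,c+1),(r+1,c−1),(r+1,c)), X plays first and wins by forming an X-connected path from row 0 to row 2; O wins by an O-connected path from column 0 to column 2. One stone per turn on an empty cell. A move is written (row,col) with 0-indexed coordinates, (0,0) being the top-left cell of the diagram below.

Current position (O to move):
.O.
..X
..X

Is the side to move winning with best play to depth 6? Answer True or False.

p1 O@[.O./..X/..X]: (0,0)[OO./..X/..X]-1 (0,2)[.OO/..X/..X]+1* (1,0)[.O./O.X/..X]-1 (1,1)[.O./.OX/..X]-1 (2,0)[.O./..X/O.X]-1 (2,1)[.O./..X/.OX]-1
p2 X@[.OO/..X/..X]: (0,0)[XOO/..X/..X]-1* (1,0)[.OO/X.X/..X]-1 (1,1)[.OO/.XX/..X]-1 (2,0)[.OO/..X/X.X]-1 (2,1)[.OO/..X/.XX]-1
p3 O@[XOO/..X/..X]: (1,0)[XOO/O.X/..X]+1* (1,1)[XOO/.OX/..X]+1 (2,0)[XOO/..X/O.X]+1 (2,1)[XOO/..X/.OX]-1
p4 X@[XOO/O.X/..X] terminal -1; root [.O./..X/..X] d6

O winning at [.O./..X/..X]: True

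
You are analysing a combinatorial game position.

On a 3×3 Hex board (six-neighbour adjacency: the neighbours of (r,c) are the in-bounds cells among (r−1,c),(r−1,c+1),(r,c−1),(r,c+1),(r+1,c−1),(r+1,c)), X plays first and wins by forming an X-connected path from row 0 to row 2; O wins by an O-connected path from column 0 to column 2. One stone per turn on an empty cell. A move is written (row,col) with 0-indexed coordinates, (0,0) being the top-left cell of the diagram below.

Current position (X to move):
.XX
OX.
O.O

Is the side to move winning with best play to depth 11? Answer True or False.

X winning at [.XX/OX./O.O]: True

[.XX/OX./O.O] X move#1: (0,0):-1/XXX/OX./O.O, (1,2):-1/.XX/OXX/O.O, (2,1):+1/.XX/OX./OXO*
[.XX/OX./OXO] end (terminal -1, O#2); searched .XX/OX./O.O to 11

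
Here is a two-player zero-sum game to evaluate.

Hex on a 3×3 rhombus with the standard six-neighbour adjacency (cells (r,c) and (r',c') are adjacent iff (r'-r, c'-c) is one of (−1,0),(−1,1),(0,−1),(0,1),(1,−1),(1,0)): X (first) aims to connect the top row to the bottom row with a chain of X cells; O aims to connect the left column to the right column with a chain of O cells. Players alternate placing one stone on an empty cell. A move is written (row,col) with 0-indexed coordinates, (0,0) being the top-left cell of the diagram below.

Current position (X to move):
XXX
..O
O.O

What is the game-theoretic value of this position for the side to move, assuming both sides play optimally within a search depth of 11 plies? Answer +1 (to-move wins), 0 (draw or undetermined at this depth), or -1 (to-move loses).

value(XXX/..O/O.O, X) = -1

ply 1, X at XXX/..O/O.O | (1,0)=-1→XXX/X.O/O.O*; (1,1)=-1→XXX/.XO/O.O; (2,1)=-1→XXX/..O/OXO
ply 2, O at XXX/X.O/O.O | (1,1)=+1→XXX/XOO/O.O*; (2,1)=+1→XXX/X.O/OOO
ply 3: XXX/XOO/O.O is terminal -1 (X); from XXX/..O/O.O depth 11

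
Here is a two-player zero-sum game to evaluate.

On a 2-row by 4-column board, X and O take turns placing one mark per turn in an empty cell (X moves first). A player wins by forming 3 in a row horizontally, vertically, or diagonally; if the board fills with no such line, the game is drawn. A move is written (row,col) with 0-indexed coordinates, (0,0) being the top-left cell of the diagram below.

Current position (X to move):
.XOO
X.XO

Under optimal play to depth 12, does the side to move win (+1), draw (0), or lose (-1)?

p1 X@[.XOO/X.XO]: (0,0)[XXOO/X.XO]+0 (1,1)[.XOO/XXXO]+1*
p2 O@[.XOO/XXXO] terminal -1; root [.XOO/X.XO] d12

value(.XOO/X.XO, X) = +1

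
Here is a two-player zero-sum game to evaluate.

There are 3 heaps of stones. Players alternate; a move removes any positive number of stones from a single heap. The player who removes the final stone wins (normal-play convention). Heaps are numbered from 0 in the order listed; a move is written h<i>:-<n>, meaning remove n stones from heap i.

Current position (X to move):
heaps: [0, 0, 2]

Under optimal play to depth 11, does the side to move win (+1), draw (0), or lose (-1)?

value((0,0,2), X) = +1

[(0,0,2)] X move#1: h2:-1:-1/(0,0,1), h2:-2:+1/(0,0,0)*
[(0,0,0)] end (terminal -1, O#2); searched (0,0,2) to 11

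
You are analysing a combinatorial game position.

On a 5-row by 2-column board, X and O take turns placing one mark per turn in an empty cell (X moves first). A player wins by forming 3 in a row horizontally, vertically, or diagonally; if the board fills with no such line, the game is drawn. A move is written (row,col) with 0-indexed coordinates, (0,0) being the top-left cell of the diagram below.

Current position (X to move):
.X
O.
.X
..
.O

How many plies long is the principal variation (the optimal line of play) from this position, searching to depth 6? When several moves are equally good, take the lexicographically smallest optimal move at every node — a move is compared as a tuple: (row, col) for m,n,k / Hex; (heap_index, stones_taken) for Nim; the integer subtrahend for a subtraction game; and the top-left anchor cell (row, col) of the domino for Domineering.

p1 X@[.X/O./.X/../.O]: (0,0)[XX/O./.X/../.O]+0 (1,1)[.X/OX/.X/../.O]+1* (2,0)[.X/O./XX/../.O]+0 (3,0)[.X/O./.X/X./.O]+0 (3,1)[.X/O./.X/.X/.O]+0 (4,0)[.X/O./.X/../XO]+0
p2 O@[.X/OX/.X/../.O] terminal -1; root [.X/O./.X/../.O] d6

PV length from [.X/O./.X/../.O]: 1 ply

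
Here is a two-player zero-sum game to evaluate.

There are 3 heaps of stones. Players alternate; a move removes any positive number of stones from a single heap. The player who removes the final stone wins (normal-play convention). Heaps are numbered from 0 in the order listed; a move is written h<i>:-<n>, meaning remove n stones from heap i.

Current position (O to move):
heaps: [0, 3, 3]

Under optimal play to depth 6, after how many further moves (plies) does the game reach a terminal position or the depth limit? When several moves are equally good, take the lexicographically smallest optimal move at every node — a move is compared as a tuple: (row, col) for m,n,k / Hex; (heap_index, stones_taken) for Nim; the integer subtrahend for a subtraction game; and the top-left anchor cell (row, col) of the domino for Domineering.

PV length from [(0,3,3)]: 6 plies

[(0,3,3)] O move#1: h1:-1:-1/(0,2,3)*, h1:-2:-1/(0,1,3), h1:-3:-1/(0,0,3), h2:-1:-1/(0,3,2), h2:-2:-1/(0,3,1), h2:-3:-1/(0,3,0)
[(0,2,3)] X move#2: h1:-1:-1/(0,1,3), h1:-2:-1/(0,0,3), h2:-1:+1/(0,2,2)*, h2:-2:-1/(0,2,1), h2:-3:-1/(0,2,0)
[(0,2,2)] O move#3: h1:-1:-1/(0,1,2)*, h1:-2:-1/(0,0,2), h2:-1:-1/(0,2,1), h2:-2:-1/(0,2,0)
[(0,1,2)] X move#4: h1:-1:-1/(0,0,2), h2:-1:+1/(0,1,1)*, h2:-2:-1/(0,1,0)
[(0,1,1)] O move#5: h1:-1:-1/(0,0,1)*, h2:-1:-1/(0,1,0)
[(0,0,1)] X move#6: h2:-1:+1/(0,0,0)*
[(0,0,0)] end (terminal -1, O#7); searched (0,3,3) to 6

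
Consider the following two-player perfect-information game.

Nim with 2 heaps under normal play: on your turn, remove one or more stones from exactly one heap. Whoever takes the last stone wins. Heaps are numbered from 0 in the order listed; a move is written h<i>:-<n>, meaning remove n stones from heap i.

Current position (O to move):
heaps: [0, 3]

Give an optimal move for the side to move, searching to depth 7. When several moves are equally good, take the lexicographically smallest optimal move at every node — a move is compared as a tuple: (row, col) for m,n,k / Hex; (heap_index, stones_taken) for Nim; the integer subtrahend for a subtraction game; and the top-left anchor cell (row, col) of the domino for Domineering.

O's best at [(0,3)]: h1:-3

ply 1, O at (0,3) | h1:-1=-1→(0,2); h1:-2=-1→(0,1); h1:-3=+1→(0,0)*
ply 2: (0,0) is terminal -1 (X); from (0,3) depth 7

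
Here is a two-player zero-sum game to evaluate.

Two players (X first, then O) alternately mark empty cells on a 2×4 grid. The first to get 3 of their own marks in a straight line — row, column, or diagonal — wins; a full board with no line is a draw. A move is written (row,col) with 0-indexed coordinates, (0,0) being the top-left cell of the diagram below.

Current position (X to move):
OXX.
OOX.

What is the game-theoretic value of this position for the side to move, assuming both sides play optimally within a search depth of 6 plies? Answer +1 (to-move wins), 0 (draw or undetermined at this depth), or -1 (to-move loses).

[OXX./OOX.] X move#1: (0,3):+1/OXXX/OOX.*, (1,3):+0/OXX./OOXX
[OXXX/OOX.] end (terminal -1, O#2); searched OXX./OOX. to 6

value(OXX./OOX., X) = +1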